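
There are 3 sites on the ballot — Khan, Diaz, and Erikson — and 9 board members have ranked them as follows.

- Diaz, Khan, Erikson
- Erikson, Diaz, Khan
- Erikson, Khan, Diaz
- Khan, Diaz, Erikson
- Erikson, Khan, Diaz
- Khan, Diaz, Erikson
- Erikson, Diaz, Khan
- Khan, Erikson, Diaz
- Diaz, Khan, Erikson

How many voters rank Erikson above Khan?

Ballots ranking Erikson above Khan: 4.
Ballots ranking Khan above Erikson: 5.
So 4 of 9 voters prefer Erikson to Khan.

4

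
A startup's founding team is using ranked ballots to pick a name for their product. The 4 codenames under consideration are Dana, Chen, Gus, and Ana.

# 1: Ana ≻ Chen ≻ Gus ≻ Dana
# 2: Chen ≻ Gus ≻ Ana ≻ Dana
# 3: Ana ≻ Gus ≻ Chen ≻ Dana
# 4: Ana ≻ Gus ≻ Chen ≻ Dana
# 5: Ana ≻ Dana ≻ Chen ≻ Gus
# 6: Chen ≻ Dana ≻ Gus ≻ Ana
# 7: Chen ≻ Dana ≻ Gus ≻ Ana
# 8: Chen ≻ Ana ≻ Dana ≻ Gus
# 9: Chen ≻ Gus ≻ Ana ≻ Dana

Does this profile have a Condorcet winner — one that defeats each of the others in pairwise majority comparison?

Head-to-head results (9 voters total):
Dana vs Chen: Chen wins 8–1.
Dana vs Gus: Gus wins 5–4.
Dana vs Ana: Ana wins 7–2.
Chen vs Gus: Chen wins 7–2.
Chen vs Ana: Chen wins 5–4.
Gus vs Ana: Ana wins 5–4.
Chen beats each rival — Dana (8–1), Gus (7–2), Ana (5–4) — so Chen is the Condorcet winner.

Yes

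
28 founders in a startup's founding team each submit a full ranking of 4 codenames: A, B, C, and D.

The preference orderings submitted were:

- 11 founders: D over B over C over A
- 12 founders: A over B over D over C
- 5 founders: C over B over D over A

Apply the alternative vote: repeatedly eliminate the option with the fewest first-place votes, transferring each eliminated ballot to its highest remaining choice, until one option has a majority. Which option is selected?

Round 1: A 12, D 11, C 5, B 0. B has the fewest and is eliminated.
Round 2: A 12, D 11, C 5. C has the fewest and is eliminated.
Round 3: D 16, A 12. D has a majority.

D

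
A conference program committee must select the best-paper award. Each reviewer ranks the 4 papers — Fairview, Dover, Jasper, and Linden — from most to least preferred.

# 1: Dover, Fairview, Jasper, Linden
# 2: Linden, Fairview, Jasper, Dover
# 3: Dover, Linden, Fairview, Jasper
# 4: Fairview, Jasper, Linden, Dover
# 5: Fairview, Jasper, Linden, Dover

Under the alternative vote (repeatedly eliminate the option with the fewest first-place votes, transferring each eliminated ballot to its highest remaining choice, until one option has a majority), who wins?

Fairview

Round 1: Fairview 2, Dover 2, Linden 1, Jasper 0. Jasper has the fewest and is eliminated.
Round 2: Fairview 2, Dover 2, Linden 1. Linden has the fewest and is eliminated.
Round 3: Fairview 3, Dover 2. Fairview has a majority.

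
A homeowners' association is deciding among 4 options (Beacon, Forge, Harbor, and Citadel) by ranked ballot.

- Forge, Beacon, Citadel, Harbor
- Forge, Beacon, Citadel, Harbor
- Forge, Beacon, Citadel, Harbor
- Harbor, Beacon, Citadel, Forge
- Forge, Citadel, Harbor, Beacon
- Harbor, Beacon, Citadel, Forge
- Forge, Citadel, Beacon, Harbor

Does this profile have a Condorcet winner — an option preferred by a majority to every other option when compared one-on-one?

Head-to-head results (7 voters total):
Beacon vs Forge: Forge wins 5–2.
Beacon vs Harbor: Beacon wins 4–3.
Beacon vs Citadel: Beacon wins 5–2.
Forge vs Harbor: Forge wins 5–2.
Forge vs Citadel: Forge wins 5–2.
Harbor vs Citadel: Citadel wins 5–2.
Forge beats each rival — Beacon (5–2), Harbor (5–2), Citadel (5–2) — so Forge is the Condorcet winner.

Yes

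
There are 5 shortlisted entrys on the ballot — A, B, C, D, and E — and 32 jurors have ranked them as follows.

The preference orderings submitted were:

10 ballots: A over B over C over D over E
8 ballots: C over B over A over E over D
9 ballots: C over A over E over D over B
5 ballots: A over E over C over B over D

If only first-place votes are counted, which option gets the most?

First-place vote totals:
  A: 15
  B: 0
  C: 17
  D: 0
  E: 0
C has the most first-place votes.

C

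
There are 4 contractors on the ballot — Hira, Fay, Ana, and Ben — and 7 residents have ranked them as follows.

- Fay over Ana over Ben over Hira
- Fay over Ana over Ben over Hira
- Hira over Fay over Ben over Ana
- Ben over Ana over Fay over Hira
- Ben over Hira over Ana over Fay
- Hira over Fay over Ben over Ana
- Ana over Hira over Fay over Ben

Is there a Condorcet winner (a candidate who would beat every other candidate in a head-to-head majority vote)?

No

Head-to-head results (7 voters total):
Hira vs Fay: Hira wins 4–3.
Hira vs Ana: Ana wins 4–3.
Hira vs Ben: Ben wins 4–3.
Fay vs Ana: Fay wins 4–3.
Fay vs Ben: Fay wins 5–2.
Ana vs Ben: Ben wins 4–3.
No candidate beats all others: Hira beats Fay beats Ana beats Hira, a majority cycle.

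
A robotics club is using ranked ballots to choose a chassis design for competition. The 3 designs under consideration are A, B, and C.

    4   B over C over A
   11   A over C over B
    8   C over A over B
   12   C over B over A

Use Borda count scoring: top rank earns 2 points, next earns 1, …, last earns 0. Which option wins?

Borda scores:
  A: 4·0 + 11·2 + 8·1 + 12·0 = 30
  B: 4·2 + 11·0 + 8·0 + 12·1 = 20
  C: 4·1 + 11·1 + 8·2 + 12·2 = 55
C has the highest total.

C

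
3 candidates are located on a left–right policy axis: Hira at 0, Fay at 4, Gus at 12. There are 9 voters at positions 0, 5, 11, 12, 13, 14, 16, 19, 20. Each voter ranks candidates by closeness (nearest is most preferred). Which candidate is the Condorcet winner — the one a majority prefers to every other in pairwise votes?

Gus

With single-peaked preferences on a line, the Condorcet winner is the candidate closest to the median voter.
The median voter (position 13) is closest to Gus at 12.
Check: Gus vs Fay — voters closer to Gus: 7 of 9.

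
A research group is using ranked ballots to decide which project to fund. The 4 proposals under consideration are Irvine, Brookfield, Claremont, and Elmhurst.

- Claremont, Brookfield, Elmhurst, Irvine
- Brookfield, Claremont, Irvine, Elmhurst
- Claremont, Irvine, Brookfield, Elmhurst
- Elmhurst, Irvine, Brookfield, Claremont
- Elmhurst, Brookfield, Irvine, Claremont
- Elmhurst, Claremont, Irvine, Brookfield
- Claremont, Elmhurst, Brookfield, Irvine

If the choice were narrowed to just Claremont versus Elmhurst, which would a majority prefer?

Ballots ranking Claremont above Elmhurst: 4.
Ballots ranking Elmhurst above Claremont: 3.
Claremont wins the head-to-head, 4–3.

Claremont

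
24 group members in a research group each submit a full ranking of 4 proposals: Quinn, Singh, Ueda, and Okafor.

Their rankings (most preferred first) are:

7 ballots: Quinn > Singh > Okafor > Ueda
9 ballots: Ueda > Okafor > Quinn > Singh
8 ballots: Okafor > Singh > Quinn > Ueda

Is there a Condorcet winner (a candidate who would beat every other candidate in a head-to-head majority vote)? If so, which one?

Okafor

Head-to-head results (24 voters total):
Quinn vs Singh: Quinn wins 16–8.
Quinn vs Ueda: Quinn wins 15–9.
Quinn vs Okafor: Okafor wins 17–7.
Singh vs Ueda: Singh wins 15–9.
Singh vs Okafor: Okafor wins 17–7.
Ueda vs Okafor: Okafor wins 15–9.
Okafor beats each rival — Quinn (17–7), Singh (17–7), Ueda (15–9) — so Okafor is the Condorcet winner.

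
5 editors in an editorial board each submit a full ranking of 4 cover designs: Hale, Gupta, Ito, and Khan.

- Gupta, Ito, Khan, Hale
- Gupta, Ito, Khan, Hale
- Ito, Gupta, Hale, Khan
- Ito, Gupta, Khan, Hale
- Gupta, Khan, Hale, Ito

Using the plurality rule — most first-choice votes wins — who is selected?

Gupta

First-place vote totals:
  Hale: 0
  Gupta: 3
  Ito: 2
  Khan: 0
Gupta has the most first-place votes.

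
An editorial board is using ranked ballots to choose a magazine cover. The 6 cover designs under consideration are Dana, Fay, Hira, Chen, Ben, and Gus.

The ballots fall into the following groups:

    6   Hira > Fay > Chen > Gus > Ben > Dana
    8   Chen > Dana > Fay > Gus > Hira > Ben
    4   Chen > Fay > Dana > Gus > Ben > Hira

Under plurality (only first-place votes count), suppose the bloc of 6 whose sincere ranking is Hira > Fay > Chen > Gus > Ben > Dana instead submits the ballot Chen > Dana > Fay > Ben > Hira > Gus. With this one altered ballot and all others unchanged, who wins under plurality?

Chen

First-place totals with the altered ballot: Dana 0, Fay 0, Hira 0, Chen 18, Ben 0, Gus 0.
The winner is unchanged: still Chen.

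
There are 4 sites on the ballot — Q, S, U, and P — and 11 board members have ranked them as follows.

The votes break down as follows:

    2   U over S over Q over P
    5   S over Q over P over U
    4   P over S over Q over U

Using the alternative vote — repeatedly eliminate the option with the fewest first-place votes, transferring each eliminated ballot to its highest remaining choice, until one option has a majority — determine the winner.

Round 1: S 5, P 4, U 2, Q 0. Q has the fewest and is eliminated.
Round 2: S 5, P 4, U 2. U has the fewest and is eliminated.
Round 3: S 7, P 4. S has a majority.

S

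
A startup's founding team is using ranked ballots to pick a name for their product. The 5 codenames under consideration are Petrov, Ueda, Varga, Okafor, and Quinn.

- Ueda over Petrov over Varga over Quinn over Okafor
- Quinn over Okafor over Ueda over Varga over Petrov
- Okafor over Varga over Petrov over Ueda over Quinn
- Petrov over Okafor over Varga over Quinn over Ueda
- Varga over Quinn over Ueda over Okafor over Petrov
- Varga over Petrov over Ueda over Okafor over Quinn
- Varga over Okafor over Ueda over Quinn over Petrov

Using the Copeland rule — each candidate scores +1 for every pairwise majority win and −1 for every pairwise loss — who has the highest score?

Pairwise results:
  Petrov vs Ueda: Ueda wins 4–3.
  Petrov vs Varga: Varga wins 5–2.
  Petrov vs Okafor: Okafor wins 4–3.
  Petrov vs Quinn: Petrov wins 4–3.
  Ueda vs Varga: Varga wins 5–2.
  Ueda vs Okafor: Okafor wins 4–3.
  Ueda vs Quinn: Ueda wins 4–3.
  Varga vs Okafor: Varga wins 4–3.
  Varga vs Quinn: Varga wins 6–1.
  Okafor vs Quinn: Okafor wins 4–3.
Copeland scores (wins − losses):
  Petrov: 1 − 3 = -2
  Ueda: 2 − 2 = 0
  Varga: 4 − 0 = 4
  Okafor: 3 − 1 = 2
  Quinn: 0 − 4 = -4
Varga has the best Copeland score.

Varga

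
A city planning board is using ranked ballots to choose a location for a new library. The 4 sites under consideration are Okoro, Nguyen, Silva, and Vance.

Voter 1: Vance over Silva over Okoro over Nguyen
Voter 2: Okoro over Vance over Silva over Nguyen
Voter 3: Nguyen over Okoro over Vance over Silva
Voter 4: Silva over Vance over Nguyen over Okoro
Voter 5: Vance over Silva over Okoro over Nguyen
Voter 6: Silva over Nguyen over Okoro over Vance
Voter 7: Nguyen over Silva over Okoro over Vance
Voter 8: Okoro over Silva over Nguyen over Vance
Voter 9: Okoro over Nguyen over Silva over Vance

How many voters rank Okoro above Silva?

4

Ballots ranking Okoro above Silva: 4.
Ballots ranking Silva above Okoro: 5.
So 4 of 9 voters prefer Okoro to Silva.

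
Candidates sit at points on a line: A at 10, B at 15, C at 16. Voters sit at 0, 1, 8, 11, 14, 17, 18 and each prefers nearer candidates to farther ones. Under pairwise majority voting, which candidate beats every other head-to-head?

A

With single-peaked preferences on a line, the Condorcet winner is the candidate closest to the median voter.
The median voter (position 11) is closest to A at 10.
Check: A vs C — voters closer to A: 4 of 7.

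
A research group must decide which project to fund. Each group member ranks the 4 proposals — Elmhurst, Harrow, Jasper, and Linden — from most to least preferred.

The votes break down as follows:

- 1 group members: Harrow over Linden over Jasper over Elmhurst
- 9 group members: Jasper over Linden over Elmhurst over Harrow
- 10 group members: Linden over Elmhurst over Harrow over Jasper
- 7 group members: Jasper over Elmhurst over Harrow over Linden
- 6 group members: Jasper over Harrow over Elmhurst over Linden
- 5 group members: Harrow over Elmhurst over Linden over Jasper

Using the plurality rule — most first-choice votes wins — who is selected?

Jasper

First-place vote totals:
  Elmhurst: 0
  Harrow: 6
  Jasper: 22
  Linden: 10
Jasper has the most first-place votes.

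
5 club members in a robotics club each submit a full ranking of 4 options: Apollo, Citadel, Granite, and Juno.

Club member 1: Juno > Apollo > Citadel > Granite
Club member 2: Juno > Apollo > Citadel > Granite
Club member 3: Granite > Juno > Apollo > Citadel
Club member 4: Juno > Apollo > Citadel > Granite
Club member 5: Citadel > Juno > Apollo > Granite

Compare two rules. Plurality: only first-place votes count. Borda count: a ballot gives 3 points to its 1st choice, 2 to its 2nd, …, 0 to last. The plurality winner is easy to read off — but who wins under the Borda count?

Juno

Plurality first-place counts: Apollo 0, Citadel 1, Granite 1, Juno 3 → Juno.
Borda totals: Apollo 8, Citadel 6, Granite 3, Juno 13 → Juno.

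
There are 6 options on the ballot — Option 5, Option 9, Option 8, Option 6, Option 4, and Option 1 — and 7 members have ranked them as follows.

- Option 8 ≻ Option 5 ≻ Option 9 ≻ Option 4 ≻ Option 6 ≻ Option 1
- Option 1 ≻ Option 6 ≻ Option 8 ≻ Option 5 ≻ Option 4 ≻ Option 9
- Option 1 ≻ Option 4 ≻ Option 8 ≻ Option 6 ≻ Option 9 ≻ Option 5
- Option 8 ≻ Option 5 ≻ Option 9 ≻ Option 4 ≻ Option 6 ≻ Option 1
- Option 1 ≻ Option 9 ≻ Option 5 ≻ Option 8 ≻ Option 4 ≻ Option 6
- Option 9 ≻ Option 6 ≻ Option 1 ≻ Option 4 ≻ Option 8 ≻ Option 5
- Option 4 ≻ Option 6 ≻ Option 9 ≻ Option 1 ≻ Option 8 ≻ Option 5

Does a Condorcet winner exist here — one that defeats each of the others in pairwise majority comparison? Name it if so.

There is no Condorcet winner

Head-to-head results (7 voters total):
Option 5 vs Option 9: Option 9 wins 4–3.
Option 5 vs Option 8: Option 8 wins 6–1.
Option 5 vs Option 6: Option 6 wins 4–3.
Option 5 vs Option 4: Option 5 wins 4–3.
Option 5 vs Option 1: Option 1 wins 5–2.
Option 9 vs Option 8: Option 8 wins 4–3.
Option 9 vs Option 6: Option 9 wins 4–3.
Option 9 vs Option 4: Option 9 wins 4–3.
Option 9 vs Option 1: Option 9 wins 4–3.
Option 8 vs Option 6: Option 8 wins 4–3.
Option 8 vs Option 4: Option 8 wins 4–3.
Option 8 vs Option 1: Option 1 wins 5–2.
Option 6 vs Option 4: Option 4 wins 5–2.
Option 6 vs Option 1: Option 6 wins 4–3.
Option 4 vs Option 1: Option 1 wins 4–3.
No candidate beats all others: Option 5 beats Option 4 beats Option 6 beats Option 5, a majority cycle.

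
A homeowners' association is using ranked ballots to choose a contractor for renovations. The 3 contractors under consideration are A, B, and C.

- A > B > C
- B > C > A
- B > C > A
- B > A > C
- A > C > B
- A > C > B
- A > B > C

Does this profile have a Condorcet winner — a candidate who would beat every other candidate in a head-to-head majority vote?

Yes

Head-to-head results (7 voters total):
A vs B: A wins 4–3.
A vs C: A wins 5–2.
B vs C: B wins 5–2.
A beats each rival — B (4–3), C (5–2) — so A is the Condorcet winner.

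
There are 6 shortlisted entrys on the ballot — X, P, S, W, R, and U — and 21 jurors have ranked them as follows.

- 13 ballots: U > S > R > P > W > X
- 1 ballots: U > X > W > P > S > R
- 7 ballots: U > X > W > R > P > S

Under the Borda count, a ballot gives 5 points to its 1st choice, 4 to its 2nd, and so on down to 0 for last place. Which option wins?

Borda scores:
  X: 13·0 + 4 + 7·4 = 32
  P: 13·2 + 2 + 7·1 = 35
  S: 13·4 + 1 + 7·0 = 53
  W: 13·1 + 3 + 7·3 = 37
  R: 13·3 + 0 + 7·2 = 53
  U: 13·5 + 5 + 7·5 = 105
U has the highest total.

U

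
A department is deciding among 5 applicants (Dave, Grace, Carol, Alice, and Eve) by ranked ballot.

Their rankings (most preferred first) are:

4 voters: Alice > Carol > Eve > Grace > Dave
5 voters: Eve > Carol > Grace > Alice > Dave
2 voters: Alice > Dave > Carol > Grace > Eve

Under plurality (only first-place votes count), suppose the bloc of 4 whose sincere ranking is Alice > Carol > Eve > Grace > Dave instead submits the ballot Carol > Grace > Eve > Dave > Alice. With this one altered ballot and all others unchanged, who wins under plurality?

First-place totals with the altered ballot: Dave 0, Grace 0, Carol 4, Alice 2, Eve 5.
The switch changes the winner from Alice to Eve.

Eve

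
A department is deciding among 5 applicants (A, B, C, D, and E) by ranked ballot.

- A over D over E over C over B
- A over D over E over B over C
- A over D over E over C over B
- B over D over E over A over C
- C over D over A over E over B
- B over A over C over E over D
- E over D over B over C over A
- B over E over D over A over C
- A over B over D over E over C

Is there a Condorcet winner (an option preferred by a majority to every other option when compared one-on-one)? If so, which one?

A

Head-to-head results (9 voters total):
A vs B: A wins 5–4.
A vs C: A wins 7–2.
A vs D: A wins 5–4.
A vs E: A wins 6–3.
B vs C: B wins 6–3.
B vs D: D wins 5–4.
B vs E: E wins 5–4.
C vs D: D wins 7–2.
C vs E: E wins 7–2.
D vs E: D wins 6–3.
A beats each rival — B (5–4), C (7–2), D (5–4), E (6–3) — so A is the Condorcet winner.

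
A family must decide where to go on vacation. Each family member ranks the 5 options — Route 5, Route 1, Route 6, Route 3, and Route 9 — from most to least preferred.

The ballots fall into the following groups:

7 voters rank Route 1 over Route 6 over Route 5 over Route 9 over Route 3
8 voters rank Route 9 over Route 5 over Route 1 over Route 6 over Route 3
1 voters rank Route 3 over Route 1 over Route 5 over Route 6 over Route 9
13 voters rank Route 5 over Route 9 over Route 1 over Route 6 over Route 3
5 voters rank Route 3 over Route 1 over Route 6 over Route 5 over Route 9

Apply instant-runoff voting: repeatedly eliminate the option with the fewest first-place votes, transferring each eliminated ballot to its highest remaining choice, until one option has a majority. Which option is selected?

Route 5

Round 1: Route 5 13, Route 9 8, Route 1 7, Route 3 6, Route 6 0. Route 6 has the fewest and is eliminated.
Round 2: Route 5 13, Route 9 8, Route 1 7, Route 3 6. Route 3 has the fewest and is eliminated.
Round 3: Route 5 13, Route 1 13, Route 9 8. Route 9 has the fewest and is eliminated.
Round 4: Route 5 21, Route 1 13. Route 5 has a majority.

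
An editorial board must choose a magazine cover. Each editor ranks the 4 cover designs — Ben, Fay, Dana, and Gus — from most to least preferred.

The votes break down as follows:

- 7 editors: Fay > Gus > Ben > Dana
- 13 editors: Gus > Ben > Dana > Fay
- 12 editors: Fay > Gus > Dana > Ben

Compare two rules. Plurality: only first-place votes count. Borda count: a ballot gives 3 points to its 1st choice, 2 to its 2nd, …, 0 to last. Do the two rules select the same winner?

Plurality first-place counts: Ben 0, Fay 19, Dana 0, Gus 13 → Fay.
Borda totals: Ben 33, Fay 57, Dana 25, Gus 77 → Gus.
The two rules disagree: plurality picks Fay, Borda picks Gus.

No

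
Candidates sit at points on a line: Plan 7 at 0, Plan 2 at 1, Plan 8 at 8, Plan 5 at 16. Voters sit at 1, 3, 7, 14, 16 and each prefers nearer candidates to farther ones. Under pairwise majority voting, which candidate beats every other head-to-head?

With single-peaked preferences on a line, the Condorcet winner is the candidate closest to the median voter.
The median voter (position 7) is closest to Plan 8 at 8.
Check: Plan 8 vs Plan 5 — voters closer to Plan 8: 3 of 5.

Plan 8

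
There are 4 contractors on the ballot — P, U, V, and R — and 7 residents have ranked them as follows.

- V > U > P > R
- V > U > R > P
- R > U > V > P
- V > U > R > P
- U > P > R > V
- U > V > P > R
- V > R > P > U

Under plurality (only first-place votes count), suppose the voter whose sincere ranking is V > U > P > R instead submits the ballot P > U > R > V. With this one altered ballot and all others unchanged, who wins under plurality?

V

First-place totals with the altered ballot: P 1, U 2, V 3, R 1.
The winner is unchanged: still V.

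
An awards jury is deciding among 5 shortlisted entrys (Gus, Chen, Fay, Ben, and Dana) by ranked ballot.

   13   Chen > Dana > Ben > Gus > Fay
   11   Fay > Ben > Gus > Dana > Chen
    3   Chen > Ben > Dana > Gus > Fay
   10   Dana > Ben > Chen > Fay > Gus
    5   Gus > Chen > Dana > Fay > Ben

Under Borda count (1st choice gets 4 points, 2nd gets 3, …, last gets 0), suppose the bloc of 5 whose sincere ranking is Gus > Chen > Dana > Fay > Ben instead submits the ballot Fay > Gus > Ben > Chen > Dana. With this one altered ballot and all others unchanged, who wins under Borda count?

Borda totals with the altered ballot: Gus 53, Chen 89, Fay 74, Ben 108, Dana 96.
The switch changes the winner from Dana to Ben.

Ben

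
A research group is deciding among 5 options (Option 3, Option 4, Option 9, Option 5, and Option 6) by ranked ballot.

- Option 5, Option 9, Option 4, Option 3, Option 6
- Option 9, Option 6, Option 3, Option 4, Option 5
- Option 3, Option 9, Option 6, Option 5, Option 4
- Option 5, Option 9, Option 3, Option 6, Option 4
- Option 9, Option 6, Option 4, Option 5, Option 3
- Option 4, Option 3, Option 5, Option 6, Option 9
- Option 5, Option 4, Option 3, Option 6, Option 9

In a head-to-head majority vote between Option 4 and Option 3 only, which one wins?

Ballots ranking Option 4 above Option 3: 4.
Ballots ranking Option 3 above Option 4: 3.
Option 4 wins the head-to-head, 4–3.

Option 4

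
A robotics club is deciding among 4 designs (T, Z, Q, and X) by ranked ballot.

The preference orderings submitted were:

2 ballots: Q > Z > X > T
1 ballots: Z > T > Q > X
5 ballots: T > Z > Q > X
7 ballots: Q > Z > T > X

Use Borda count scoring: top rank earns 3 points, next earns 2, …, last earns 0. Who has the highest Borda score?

Borda scores:
  T: 2·0 + 2 + 5·3 + 7·1 = 24
  Z: 2·2 + 3 + 5·2 + 7·2 = 31
  Q: 2·3 + 1 + 5·1 + 7·3 = 33
  X: 2·1 + 0 + 5·0 + 7·0 = 2
Q has the highest total.

Q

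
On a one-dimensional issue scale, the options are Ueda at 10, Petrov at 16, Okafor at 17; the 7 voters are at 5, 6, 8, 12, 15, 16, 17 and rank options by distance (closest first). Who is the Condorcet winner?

With single-peaked preferences on a line, the Condorcet winner is the candidate closest to the median voter.
The median voter (position 12) is closest to Ueda at 10.
Check: Ueda vs Okafor — voters closer to Ueda: 4 of 7.

Ueda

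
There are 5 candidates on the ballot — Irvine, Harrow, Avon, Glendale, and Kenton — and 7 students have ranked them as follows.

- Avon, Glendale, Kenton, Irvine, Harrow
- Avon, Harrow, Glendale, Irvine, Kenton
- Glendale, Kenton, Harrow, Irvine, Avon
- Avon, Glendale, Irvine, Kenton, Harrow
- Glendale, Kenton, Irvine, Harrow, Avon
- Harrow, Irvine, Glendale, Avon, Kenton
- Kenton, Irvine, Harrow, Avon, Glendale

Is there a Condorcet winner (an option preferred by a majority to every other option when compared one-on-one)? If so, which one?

Head-to-head results (7 voters total):
Irvine vs Harrow: Irvine wins 4–3.
Irvine vs Avon: Irvine wins 4–3.
Irvine vs Glendale: Glendale wins 5–2.
Irvine vs Kenton: Kenton wins 4–3.
Harrow vs Avon: Harrow wins 4–3.
Harrow vs Glendale: Glendale wins 4–3.
Harrow vs Kenton: Kenton wins 5–2.
Avon vs Glendale: Avon wins 4–3.
Avon vs Kenton: Avon wins 4–3.
Glendale vs Kenton: Glendale wins 6–1.
No candidate beats all others: Irvine beats Avon beats Glendale beats Irvine, a majority cycle.

There is no Condorcet winner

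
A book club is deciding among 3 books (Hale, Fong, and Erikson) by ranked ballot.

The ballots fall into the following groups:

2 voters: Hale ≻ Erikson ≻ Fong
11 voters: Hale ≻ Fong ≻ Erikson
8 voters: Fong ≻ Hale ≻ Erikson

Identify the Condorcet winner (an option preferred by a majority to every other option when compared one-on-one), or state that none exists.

Hale

Head-to-head results (21 voters total):
Hale vs Fong: Hale wins 13–8.
Hale vs Erikson: Hale wins 21–0.
Fong vs Erikson: Fong wins 19–2.
Hale beats each rival — Fong (13–8), Erikson (21–0) — so Hale is the Condorcet winner.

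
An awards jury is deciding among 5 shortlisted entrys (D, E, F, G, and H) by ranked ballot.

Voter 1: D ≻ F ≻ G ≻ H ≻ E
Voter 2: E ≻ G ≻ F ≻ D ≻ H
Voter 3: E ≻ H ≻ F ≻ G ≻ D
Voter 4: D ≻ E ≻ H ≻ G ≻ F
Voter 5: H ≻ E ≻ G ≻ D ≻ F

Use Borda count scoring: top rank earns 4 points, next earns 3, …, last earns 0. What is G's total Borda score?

Borda scores:
  D: 4 + 1 + 0 + 4 + 1 = 10
  E: 0 + 4 + 4 + 3 + 3 = 14
  F: 3 + 2 + 2 + 0 + 0 = 7
  G: 2 + 3 + 1 + 1 + 2 = 9
  H: 1 + 0 + 3 + 2 + 4 = 10

9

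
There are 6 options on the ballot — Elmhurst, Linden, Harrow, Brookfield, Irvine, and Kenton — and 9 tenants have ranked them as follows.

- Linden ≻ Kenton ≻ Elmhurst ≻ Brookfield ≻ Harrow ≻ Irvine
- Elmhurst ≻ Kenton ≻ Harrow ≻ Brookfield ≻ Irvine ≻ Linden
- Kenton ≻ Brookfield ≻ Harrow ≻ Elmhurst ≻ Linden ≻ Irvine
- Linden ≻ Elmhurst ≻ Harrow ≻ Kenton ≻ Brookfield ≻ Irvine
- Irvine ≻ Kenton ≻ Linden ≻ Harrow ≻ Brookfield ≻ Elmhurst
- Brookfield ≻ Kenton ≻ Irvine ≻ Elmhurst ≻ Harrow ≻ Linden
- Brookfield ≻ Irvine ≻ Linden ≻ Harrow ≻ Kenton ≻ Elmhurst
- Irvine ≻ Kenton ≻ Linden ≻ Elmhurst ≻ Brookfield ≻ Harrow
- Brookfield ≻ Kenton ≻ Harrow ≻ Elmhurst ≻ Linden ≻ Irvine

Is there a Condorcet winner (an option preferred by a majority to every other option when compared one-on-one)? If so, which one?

Kenton

Head-to-head results (9 voters total):
Elmhurst vs Linden: Linden wins 5–4.
Elmhurst vs Harrow: Elmhurst wins 5–4.
Elmhurst vs Brookfield: Brookfield wins 5–4.
Elmhurst vs Irvine: Elmhurst wins 5–4.
Elmhurst vs Kenton: Kenton wins 7–2.
Linden vs Harrow: Linden wins 5–4.
Linden vs Brookfield: Brookfield wins 5–4.
Linden vs Irvine: Irvine wins 5–4.
Linden vs Kenton: Kenton wins 6–3.
Harrow vs Brookfield: Brookfield wins 6–3.
Harrow vs Irvine: Harrow wins 5–4.
Harrow vs Kenton: Kenton wins 7–2.
Brookfield vs Irvine: Brookfield wins 7–2.
Brookfield vs Kenton: Kenton wins 6–3.
Irvine vs Kenton: Kenton wins 6–3.
Kenton beats each rival — Elmhurst (7–2), Linden (6–3), Harrow (7–2), Brookfield (6–3), Irvine (6–3) — so Kenton is the Condorcet winner.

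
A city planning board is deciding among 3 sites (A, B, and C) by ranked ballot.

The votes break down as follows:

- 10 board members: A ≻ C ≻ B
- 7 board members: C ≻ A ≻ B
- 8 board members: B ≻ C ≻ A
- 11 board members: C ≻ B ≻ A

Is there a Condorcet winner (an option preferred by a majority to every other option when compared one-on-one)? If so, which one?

Head-to-head results (36 voters total):
A vs B: B wins 19–17.
A vs C: C wins 26–10.
B vs C: C wins 28–8.
C beats each rival — A (26–10), B (28–8) — so C is the Condorcet winner.

C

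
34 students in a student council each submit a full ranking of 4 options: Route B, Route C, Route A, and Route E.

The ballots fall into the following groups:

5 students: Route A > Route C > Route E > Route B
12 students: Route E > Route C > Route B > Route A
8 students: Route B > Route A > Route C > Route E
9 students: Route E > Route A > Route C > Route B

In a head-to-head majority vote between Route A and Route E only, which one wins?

Ballots ranking Route A above Route E: 5+8 = 13.
Ballots ranking Route E above Route A: 12+9 = 21.
Route E wins the head-to-head, 21–13.

Route E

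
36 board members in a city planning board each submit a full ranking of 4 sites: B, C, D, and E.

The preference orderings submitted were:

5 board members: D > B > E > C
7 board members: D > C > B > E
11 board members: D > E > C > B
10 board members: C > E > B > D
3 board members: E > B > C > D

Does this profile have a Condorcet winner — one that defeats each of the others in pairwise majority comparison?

Yes

Head-to-head results (36 voters total):
B vs C: C wins 28–8.
B vs D: D wins 23–13.
B vs E: E wins 24–12.
C vs D: D wins 23–13.
C vs E: E wins 19–17.
D vs E: D wins 23–13.
D beats each rival — B (23–13), C (23–13), E (23–13) — so D is the Condorcet winner.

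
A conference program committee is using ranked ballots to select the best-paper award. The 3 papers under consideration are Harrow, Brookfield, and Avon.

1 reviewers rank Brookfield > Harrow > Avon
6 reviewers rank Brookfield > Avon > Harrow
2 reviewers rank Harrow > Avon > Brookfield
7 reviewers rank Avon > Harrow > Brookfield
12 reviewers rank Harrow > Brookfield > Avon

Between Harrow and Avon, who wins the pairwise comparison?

Ballots ranking Harrow above Avon: 1+2+12 = 15.
Ballots ranking Avon above Harrow: 6+7 = 13.
Harrow wins the head-to-head, 15–13.

Harrow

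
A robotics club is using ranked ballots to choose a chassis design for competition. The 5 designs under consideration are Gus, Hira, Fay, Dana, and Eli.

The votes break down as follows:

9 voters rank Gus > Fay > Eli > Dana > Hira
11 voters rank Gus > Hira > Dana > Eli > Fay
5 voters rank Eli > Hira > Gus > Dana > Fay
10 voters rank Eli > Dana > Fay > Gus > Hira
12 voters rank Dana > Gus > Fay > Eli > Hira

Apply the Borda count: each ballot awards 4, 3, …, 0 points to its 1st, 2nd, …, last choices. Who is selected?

Gus

Borda scores:
  Gus: 9·4 + 11·4 + 5·2 + 10·1 + 12·3 = 136
  Hira: 9·0 + 11·3 + 5·3 + 10·0 + 12·0 = 48
  Fay: 9·3 + 11·0 + 5·0 + 10·2 + 12·2 = 71
  Dana: 9·1 + 11·2 + 5·1 + 10·3 + 12·4 = 114
  Eli: 9·2 + 11·1 + 5·4 + 10·4 + 12·1 = 101
Gus has the highest total.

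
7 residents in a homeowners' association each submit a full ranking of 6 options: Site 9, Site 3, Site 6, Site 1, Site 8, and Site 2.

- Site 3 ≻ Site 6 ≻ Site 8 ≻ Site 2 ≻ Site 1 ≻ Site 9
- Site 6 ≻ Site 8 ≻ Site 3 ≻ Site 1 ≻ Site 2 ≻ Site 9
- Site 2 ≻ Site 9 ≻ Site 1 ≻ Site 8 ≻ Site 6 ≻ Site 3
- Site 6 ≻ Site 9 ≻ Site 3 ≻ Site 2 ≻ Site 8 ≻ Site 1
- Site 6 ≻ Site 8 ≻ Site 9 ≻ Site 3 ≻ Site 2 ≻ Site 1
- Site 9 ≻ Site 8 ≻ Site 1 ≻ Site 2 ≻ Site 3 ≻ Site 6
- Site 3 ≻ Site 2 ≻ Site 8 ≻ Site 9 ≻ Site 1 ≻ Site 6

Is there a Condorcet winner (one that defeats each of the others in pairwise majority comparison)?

Head-to-head results (7 voters total):
Site 9 vs Site 3: Site 9 wins 4–3.
Site 9 vs Site 6: Site 6 wins 4–3.
Site 9 vs Site 1: Site 9 wins 5–2.
Site 9 vs Site 8: Site 8 wins 4–3.
Site 9 vs Site 2: Site 2 wins 4–3.
Site 3 vs Site 6: Site 6 wins 4–3.
Site 3 vs Site 1: Site 3 wins 5–2.
Site 3 vs Site 8: Site 8 wins 4–3.
Site 3 vs Site 2: Site 3 wins 5–2.
Site 6 vs Site 1: Site 6 wins 4–3.
Site 6 vs Site 8: Site 6 wins 4–3.
Site 6 vs Site 2: Site 6 wins 4–3.
Site 1 vs Site 8: Site 8 wins 6–1.
Site 1 vs Site 2: Site 2 wins 5–2.
Site 8 vs Site 2: Site 8 wins 4–3.
Site 6 beats each rival — Site 9 (4–3), Site 3 (4–3), Site 1 (4–3), Site 8 (4–3), Site 2 (4–3) — so Site 6 is the Condorcet winner.

Yes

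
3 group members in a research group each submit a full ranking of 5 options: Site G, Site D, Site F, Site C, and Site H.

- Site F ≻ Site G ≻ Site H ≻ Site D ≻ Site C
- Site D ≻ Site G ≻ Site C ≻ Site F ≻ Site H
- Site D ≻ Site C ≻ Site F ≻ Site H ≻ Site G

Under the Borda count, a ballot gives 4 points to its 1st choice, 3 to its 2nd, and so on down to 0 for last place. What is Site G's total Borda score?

Borda scores:
  Site G: 3 + 3 + 0 = 6
  Site D: 1 + 4 + 4 = 9
  Site F: 4 + 1 + 2 = 7
  Site C: 0 + 2 + 3 = 5
  Site H: 2 + 0 + 1 = 3

6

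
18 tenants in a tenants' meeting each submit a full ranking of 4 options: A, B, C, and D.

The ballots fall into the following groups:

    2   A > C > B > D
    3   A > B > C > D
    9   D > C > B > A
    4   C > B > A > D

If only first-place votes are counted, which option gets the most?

D

First-place vote totals:
  A: 5
  B: 0
  C: 4
  D: 9
D has the most first-place votes.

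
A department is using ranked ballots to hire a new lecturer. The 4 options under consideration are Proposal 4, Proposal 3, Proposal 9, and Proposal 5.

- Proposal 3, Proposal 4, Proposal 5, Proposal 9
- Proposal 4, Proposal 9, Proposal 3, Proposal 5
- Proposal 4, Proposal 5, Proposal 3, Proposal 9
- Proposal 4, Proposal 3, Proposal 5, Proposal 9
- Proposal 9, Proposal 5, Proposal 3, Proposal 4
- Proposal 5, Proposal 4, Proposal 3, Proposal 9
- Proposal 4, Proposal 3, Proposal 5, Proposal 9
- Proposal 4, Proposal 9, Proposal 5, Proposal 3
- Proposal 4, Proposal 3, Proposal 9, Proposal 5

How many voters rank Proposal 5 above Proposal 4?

2

Ballots ranking Proposal 5 above Proposal 4: 2.
Ballots ranking Proposal 4 above Proposal 5: 7.
So 2 of 9 voters prefer Proposal 5 to Proposal 4.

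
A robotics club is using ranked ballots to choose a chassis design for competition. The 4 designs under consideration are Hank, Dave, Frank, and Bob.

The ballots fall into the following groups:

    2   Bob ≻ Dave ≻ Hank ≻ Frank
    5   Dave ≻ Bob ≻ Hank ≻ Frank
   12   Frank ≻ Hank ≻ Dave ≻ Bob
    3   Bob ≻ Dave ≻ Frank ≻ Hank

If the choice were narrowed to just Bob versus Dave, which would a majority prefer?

Ballots ranking Bob above Dave: 2+3 = 5.
Ballots ranking Dave above Bob: 5+12 = 17.
Dave wins the head-to-head, 17–5.

Dave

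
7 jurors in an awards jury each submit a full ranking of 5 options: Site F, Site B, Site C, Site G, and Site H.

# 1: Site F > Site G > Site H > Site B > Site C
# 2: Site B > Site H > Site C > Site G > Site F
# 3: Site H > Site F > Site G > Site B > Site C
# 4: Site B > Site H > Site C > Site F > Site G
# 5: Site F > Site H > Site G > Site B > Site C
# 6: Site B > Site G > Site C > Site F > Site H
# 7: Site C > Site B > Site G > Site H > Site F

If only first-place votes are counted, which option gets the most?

Site B

First-place vote totals:
  Site F: 2
  Site B: 3
  Site C: 1
  Site G: 0
  Site H: 1
Site B has the most first-place votes.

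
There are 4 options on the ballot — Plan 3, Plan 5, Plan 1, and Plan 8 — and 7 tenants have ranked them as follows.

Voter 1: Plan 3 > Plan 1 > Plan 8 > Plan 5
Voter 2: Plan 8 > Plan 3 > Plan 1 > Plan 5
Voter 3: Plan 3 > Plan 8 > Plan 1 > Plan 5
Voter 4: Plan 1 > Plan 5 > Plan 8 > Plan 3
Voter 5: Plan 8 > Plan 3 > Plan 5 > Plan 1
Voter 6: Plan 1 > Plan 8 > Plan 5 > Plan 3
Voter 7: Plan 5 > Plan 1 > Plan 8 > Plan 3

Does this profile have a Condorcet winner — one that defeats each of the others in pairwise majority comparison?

No

Head-to-head results (7 voters total):
Plan 3 vs Plan 5: Plan 3 wins 4–3.
Plan 3 vs Plan 1: Plan 3 wins 4–3.
Plan 3 vs Plan 8: Plan 8 wins 5–2.
Plan 5 vs Plan 1: Plan 1 wins 5–2.
Plan 5 vs Plan 8: Plan 8 wins 5–2.
Plan 1 vs Plan 8: Plan 1 wins 4–3.
No candidate beats all others: Plan 3 beats Plan 1 beats Plan 8 beats Plan 3, a majority cycle.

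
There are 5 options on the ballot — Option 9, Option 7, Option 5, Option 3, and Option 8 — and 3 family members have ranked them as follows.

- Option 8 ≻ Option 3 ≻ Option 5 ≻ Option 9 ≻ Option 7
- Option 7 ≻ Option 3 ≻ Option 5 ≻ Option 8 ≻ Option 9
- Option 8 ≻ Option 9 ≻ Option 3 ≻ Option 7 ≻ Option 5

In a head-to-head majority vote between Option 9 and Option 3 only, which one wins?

Ballots ranking Option 9 above Option 3: 1.
Ballots ranking Option 3 above Option 9: 2.
Option 3 wins the head-to-head, 2–1.

Option 3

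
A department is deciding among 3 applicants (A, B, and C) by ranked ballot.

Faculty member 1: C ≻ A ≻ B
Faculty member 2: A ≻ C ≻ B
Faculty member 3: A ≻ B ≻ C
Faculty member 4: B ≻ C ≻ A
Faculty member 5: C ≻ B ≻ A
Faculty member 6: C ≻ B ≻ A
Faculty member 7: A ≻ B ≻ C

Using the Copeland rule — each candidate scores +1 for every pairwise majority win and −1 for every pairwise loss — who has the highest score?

Pairwise results:
  A vs B: A wins 4–3.
  A vs C: C wins 4–3.
  B vs C: C wins 4–3.
Copeland scores (wins − losses):
  A: 1 − 1 = 0
  B: 0 − 2 = -2
  C: 2 − 0 = 2
C has the best Copeland score.

C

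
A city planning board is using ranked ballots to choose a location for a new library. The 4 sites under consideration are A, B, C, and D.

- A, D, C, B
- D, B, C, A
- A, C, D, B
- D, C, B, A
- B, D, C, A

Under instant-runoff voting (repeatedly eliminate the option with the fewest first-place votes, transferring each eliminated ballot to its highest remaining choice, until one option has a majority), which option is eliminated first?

Round 1: A 2, D 2, B 1, C 0. C has the fewest and is eliminated.
Round 2: A 2, D 2, B 1. B has the fewest and is eliminated.
Round 3: D 3, A 2. D has a majority.

C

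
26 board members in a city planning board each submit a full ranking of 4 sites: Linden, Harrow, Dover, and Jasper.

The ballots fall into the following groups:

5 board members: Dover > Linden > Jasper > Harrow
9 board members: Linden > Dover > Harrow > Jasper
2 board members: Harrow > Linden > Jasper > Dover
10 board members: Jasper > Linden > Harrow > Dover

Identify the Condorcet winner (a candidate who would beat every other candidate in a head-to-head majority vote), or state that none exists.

Linden

Head-to-head results (26 voters total):
Linden vs Harrow: Linden wins 24–2.
Linden vs Dover: Linden wins 21–5.
Linden vs Jasper: Linden wins 16–10.
Harrow vs Dover: Dover wins 14–12.
Harrow vs Jasper: Jasper wins 15–11.
Dover vs Jasper: Dover wins 14–12.
Linden beats each rival — Harrow (24–2), Dover (21–5), Jasper (16–10) — so Linden is the Condorcet winner.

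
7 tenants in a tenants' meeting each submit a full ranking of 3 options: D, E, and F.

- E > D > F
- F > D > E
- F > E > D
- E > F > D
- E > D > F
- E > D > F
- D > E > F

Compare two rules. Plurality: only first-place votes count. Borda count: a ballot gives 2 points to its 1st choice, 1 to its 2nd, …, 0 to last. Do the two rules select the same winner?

Plurality first-place counts: D 1, E 4, F 2 → E.
Borda totals: D 6, E 10, F 5 → E.
The two rules agree on E.

Yes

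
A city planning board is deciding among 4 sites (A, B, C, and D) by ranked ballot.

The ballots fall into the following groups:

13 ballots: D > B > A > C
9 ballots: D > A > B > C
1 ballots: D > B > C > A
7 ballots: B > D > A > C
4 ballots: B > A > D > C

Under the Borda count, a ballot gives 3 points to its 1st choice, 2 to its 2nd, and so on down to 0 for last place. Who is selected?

Borda scores:
  A: 13·1 + 9·2 + 0 + 7·1 + 4·2 = 46
  B: 13·2 + 9·1 + 2 + 7·3 + 4·3 = 70
  C: 13·0 + 9·0 + 1 + 7·0 + 4·0 = 1
  D: 13·3 + 9·3 + 3 + 7·2 + 4·1 = 87
D has the highest total.

D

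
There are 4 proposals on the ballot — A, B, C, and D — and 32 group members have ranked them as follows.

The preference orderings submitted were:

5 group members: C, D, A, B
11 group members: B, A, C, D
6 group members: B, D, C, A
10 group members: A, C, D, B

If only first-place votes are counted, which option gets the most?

B

First-place vote totals:
  A: 10
  B: 17
  C: 5
  D: 0
B has the most first-place votes.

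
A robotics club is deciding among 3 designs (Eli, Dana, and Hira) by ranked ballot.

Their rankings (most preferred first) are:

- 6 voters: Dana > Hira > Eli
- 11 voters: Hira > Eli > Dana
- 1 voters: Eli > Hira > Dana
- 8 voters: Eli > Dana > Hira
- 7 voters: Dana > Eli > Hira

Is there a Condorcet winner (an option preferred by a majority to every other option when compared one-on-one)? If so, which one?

Head-to-head results (33 voters total):
Eli vs Dana: Eli wins 20–13.
Eli vs Hira: Hira wins 17–16.
Dana vs Hira: Dana wins 21–12.
No candidate beats all others: Eli beats Dana beats Hira beats Eli, a majority cycle.

None — there is no Condorcet winner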